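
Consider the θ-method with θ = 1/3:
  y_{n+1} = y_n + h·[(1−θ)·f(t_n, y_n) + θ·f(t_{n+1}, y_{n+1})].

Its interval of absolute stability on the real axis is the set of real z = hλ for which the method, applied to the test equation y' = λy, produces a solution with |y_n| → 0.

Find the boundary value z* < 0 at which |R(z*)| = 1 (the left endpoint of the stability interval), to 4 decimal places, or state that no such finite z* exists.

On y'=λy, z=hλ:
  y_{n+1} = y_n + z·[2/3·y_n + 1/3·y_{n+1}] ⇒ (1 − 1/3z)y_{n+1} = (1 + 2/3z)y_n
  R(z) = (1 + 2/3z)/(1 − 1/3z).

Solve |R(x)|<1 on ℝ⁻.
x=-0.99: |R|=0.2556
R=−1: 1+2/3x = −1+1/3x ⇒ -1/3x=2 ⇒ x=2/(-1/3)=-6.0000
Confirm numerically:
  x=-5.647: |R|=0.95918 <1
  x=-5.068: |R|=0.88448 <1
  x=-5.010: |R|=0.87640 <1
  x=-3.760: |R|=0.66864 <1
  x=-6.561: |R|=1.05868 >1
  x=-6.171: |R|=1.01865 >1
So |R|<1 on (-6.0000, 0).

left endpoint -6.0000.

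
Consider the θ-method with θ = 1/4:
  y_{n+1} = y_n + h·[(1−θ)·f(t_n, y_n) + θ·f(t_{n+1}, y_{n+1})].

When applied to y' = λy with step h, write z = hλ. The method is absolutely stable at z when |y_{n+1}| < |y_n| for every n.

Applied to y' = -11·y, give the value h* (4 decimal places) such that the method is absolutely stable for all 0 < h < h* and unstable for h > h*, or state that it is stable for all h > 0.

(-4.0000,0); λ=-11 ⇒ h* = (4)/11 = 0.3636.

With y'=λy (z=hλ):
  y_{n+1} = y_n + z·[3/4·y_n + 1/4·y_{n+1}] ⇒ (1 − 1/4z)y_{n+1} = (1 + 3/4z)y_n
  ⇒ R(z) = (1 + 3/4z)/(1 − 1/4z).

Boundary: |R(x)|=1, x<0.
x=-1.65: |R|=0.1681
R=−1: 1+3/4x = −1+1/4x ⇒ -1/2x=2 ⇒ x=2/(-1/2)=-4.0000
Confirm numerically:
  x=-3.542: |R|=0.87855 <1
  x=-2.894: |R|=0.67914 <1
  x=-2.795: |R|=0.64533 <1
  x=-2.773: |R|=0.63768 <1
  x=-4.448: |R|=1.10606 >1
  x=-4.391: |R|=1.09320 >1
Stable set (-4.0000, 0).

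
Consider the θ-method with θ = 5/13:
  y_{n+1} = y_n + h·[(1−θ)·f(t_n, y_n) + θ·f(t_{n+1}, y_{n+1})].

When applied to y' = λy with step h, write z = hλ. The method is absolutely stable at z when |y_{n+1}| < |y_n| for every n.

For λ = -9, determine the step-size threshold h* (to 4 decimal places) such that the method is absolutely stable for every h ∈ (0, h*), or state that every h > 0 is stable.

On y'=λy, z=hλ:
  y_{n+1} = y_n + z·[8/13·y_n + 5/13·y_{n+1}] ⇒ (1 − 5/13z)y_{n+1} = (1 + 8/13z)y_n
  so R(z) = (1 + 8/13z)/(1 − 5/13z).

Boundary: |R(x)|=1, x<0.
x=-0.54: |R|=0.5529
R=−1: 1+8/13x = −1+5/13x ⇒ -3/13x=2 ⇒ x=2/(-3/13)=-8.6667
Confirm numerically:
  x=-5.825: |R|=0.79763 <1
  x=-5.285: |R|=0.74268 <1
  x=-3.715: |R|=0.52953 <1
  x=-9.202: |R|=1.02722 >1
  x=-9.121: |R|=1.02326 >1
  x=-9.087: |R|=1.02158 >1
So |R|<1 on (-8.6667, 0).

(-8.6667,0); λ=-9 ⇒ h* = (26/3)/9 = 0.9630.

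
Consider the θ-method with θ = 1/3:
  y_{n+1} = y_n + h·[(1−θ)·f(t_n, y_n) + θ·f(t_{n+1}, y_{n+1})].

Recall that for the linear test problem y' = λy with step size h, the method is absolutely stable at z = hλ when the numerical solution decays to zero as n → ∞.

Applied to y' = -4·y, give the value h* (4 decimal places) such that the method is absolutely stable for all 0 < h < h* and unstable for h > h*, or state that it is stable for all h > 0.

(-6.0000,0); λ=-4 ⇒ h* = (6)/4 = 1.5000.

Set f=λy, z=hλ:
  y_{n+1} = y_n + z·[2/3·y_n + 1/3·y_{n+1}] ⇒ (1 − 1/3z)y_{n+1} = (1 + 2/3z)y_n
  ⇒ R(z) = (1 + 2/3z)/(1 − 1/3z).

Solve |R(x)|<1 on ℝ⁻.
x=-1.25: |R|=0.1176
R=−1: 1+2/3x = −1+1/3x ⇒ -1/3x=2 ⇒ x=2/(-1/3)=-6.0000
Confirm numerically:
  x=-3.984: |R|=0.71134 <1
  x=-3.469: |R|=0.60875 <1
  x=-3.186: |R|=0.54510 <1
  x=-6.271: |R|=1.02923 >1
  x=-6.188: |R|=1.02046 >1
  x=-6.091: |R|=1.01001 >1
Stable set (-6.0000, 0).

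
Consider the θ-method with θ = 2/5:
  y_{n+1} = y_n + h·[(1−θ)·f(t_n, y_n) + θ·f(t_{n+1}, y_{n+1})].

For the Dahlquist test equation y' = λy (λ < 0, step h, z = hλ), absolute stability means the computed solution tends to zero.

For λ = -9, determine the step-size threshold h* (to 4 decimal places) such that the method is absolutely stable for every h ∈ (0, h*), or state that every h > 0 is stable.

Test eqn y'=λy, z=hλ:
  y_{n+1} = y_n + z·[3/5·y_n + 2/5·y_{n+1}] ⇒ (1 − 2/5z)y_{n+1} = (1 + 3/5z)y_n
  R(z) = (1 + 3/5z)/(1 − 2/5z).

Boundary: |R(x)|=1, x<0.
x=-1.73: |R|=0.0225
R=−1: 1+3/5x = −1+2/5x ⇒ -1/5x=2 ⇒ x=2/(-1/5)=-10.0000
Confirm numerically:
  x=-8.861: |R|=0.94987 <1
  x=-7.879: |R|=0.89782 <1
  x=-6.416: |R|=0.79901 <1
  x=-4.698: |R|=0.63170 <1
  x=-10.487: |R|=1.01875 >1
  x=-10.211: |R|=1.00830 >1
  x=-10.083: |R|=1.00330 >1
Stable set (-10.0000, 0).

(-10.0000,0); λ=-9 ⇒ h* = (10)/9 = 1.1111.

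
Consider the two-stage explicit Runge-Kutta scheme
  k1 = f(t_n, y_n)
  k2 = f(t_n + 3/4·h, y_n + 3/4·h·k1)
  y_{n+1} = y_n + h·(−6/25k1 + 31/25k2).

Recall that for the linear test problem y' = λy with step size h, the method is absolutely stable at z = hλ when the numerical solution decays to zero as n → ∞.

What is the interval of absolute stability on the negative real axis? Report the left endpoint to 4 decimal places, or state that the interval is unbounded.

(-1.0753, 0).

Set f=λy, z=hλ:
  k1=λy_n ⇒ h·k1=z·y_n;  k2=λ(1+3/4z)y_n ⇒ h·k2=z(1+3/4z)y_n
  y_{n+1}/y_n = 1 − 6/25z + 31/25z(1+3/4z) = 1 + z + 93/100z²
  so R(z) = 1 + z + 93/100z².

Need |R(x)|<1, x<0.
x=-1.36: |R|=1.3601
R=1: x+93/100x²=0 ⇒ x=−100/93=-1.0753; min R=1−1/(4·93/100)=0.7312>−1
Confirm numerically:
  x=-0.776: |R|=0.78402 <1
  x=-0.552: |R|=0.73137 <1
  x=-0.545: |R|=0.73123 <1
  x=-0.519: |R|=0.73151 <1
  x=-1.662: |R|=1.90689 >1
  x=-1.657: |R|=1.89645 >1
Stable set (-1.0753, 0).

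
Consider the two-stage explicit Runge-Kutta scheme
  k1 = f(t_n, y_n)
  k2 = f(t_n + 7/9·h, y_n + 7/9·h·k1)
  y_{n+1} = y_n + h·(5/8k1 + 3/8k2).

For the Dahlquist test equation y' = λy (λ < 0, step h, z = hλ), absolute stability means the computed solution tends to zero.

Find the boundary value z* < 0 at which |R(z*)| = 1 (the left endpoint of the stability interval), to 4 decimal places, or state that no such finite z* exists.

On y'=λy, z=hλ:
  k1=λy_n ⇒ h·k1=z·y_n;  k2=λ(1+7/9z)y_n ⇒ h·k2=z(1+7/9z)y_n
  y_{n+1}/y_n = 1 + 5/8z + 3/8z(1+7/9z) = 1 + z + 7/24z²
  R(z) = 1 + z + 7/24z².

Solve |R(x)|<1 on ℝ⁻.
x=-1: |R|=0.2917
R=1: x+7/24x²=0 ⇒ x=−24/7=-3.4286; min R=1−1/(4·7/24)=0.1429>−1
Confirm numerically:
  x=-2.517: |R|=0.33079 <1
  x=-2.349: |R|=0.26036 <1
  x=-1.876: |R|=0.15048 <1
  x=-3.981: |R|=1.64144 >1
  x=-3.977: |R|=1.63615 >1
  x=-3.588: |R|=1.16684 >1
Interval (-3.4286, 0).

left endpoint -3.4286.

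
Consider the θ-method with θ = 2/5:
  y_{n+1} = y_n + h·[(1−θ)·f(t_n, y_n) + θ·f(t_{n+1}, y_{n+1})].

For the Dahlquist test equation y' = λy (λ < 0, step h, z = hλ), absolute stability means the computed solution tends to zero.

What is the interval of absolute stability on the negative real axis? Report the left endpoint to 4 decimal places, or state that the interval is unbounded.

Test eqn y'=λy, z=hλ:
  y_{n+1} = y_n + z·[3/5·y_n + 2/5·y_{n+1}] ⇒ (1 − 2/5z)y_{n+1} = (1 + 3/5z)y_n
  ⇒ R(z) = (1 + 3/5z)/(1 − 2/5z).

Need |R(x)|<1, x<0.
x=-1.27: |R|=0.1578
R=−1: 1+3/5x = −1+2/5x ⇒ -1/5x=2 ⇒ x=2/(-1/5)=-10.0000
Confirm numerically:
  x=-9.556: |R|=0.98159 <1
  x=-9.469: |R|=0.97782 <1
  x=-9.150: |R|=0.96352 <1
  x=-7.633: |R|=0.88320 <1
  x=-10.558: |R|=1.02137 >1
  x=-10.452: |R|=1.01745 >1
Interval (-10.0000, 0).

(-10.0000, 0).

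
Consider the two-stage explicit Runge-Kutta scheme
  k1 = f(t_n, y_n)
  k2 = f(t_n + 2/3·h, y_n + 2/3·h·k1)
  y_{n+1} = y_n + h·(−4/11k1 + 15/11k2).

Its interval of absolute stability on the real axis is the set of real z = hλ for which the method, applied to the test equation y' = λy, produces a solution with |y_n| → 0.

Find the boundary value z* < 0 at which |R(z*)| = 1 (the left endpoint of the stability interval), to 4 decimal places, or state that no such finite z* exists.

left endpoint -1.1000.

Test eqn y'=λy, z=hλ:
  k1=λy_n ⇒ h·k1=z·y_n;  k2=λ(1+2/3z)y_n ⇒ h·k2=z(1+2/3z)y_n
  y_{n+1}/y_n = 1 − 4/11z + 15/11z(1+2/3z) = 1 + z + 10/11z²
  R(z) = 1 + z + 10/11z².

Boundary: |R(x)|=1, x<0.
x=-0.63: |R|=0.7308
R=1: x+10/11x²=0 ⇒ x=−11/10=-1.1000; min R=1−1/(4·10/11)=0.7250>−1
Confirm numerically:
  x=-0.984: |R|=0.89623 <1
  x=-0.933: |R|=0.85835 <1
  x=-0.778: |R|=0.77226 <1
  x=-1.534: |R|=1.60523 >1
  x=-1.217: |R|=1.12944 >1
Stable set (-1.1000, 0).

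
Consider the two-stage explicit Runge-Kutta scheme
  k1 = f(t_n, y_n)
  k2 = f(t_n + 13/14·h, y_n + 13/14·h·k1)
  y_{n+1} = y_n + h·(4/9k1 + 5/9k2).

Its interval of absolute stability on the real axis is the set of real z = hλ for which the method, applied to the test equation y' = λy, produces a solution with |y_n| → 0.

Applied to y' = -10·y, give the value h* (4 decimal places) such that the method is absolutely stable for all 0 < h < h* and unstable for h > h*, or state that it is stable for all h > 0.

With y'=λy (z=hλ):
  k1=λy_n ⇒ h·k1=z·y_n;  k2=λ(1+13/14z)y_n ⇒ h·k2=z(1+13/14z)y_n
  y_{n+1}/y_n = 1 + 4/9z + 5/9z(1+13/14z) = 1 + z + 65/126z²
  ⇒ R(z) = 1 + z + 65/126z².

Solve |R(x)|<1 on ℝ⁻.
x=-0.8: |R|=0.5302
R=1: x+65/126x²=0 ⇒ x=−126/65=-1.9385; min R=1−1/(4·65/126)=0.5154>−1
Confirm numerically:
  x=-1.775: |R|=0.85032 <1
  x=-1.640: |R|=0.74749 <1
  x=-0.995: |R|=0.51573 <1
  x=-0.830: |R|=0.52538 <1
  x=-2.207: |R|=1.30574 >1
  x=-2.033: |R|=1.09915 >1
Stable set (-1.9385, 0).

(-1.9385,0); λ=-10 ⇒ h* = (126/65)/10 = 0.1938.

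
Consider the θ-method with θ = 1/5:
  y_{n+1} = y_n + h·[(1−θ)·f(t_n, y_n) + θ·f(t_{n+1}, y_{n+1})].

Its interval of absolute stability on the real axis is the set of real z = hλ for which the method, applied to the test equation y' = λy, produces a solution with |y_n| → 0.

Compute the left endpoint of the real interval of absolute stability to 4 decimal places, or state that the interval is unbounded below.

On y'=λy, z=hλ:
  y_{n+1} = y_n + z·[4/5·y_n + 1/5·y_{n+1}] ⇒ (1 − 1/5z)y_{n+1} = (1 + 4/5z)y_n
  R(z) = (1 + 4/5z)/(1 − 1/5z).

Solve |R(x)|<1 on ℝ⁻.
x=-0.97: |R|=0.1876
R=−1: 1+4/5x = −1+1/5x ⇒ -3/5x=2 ⇒ x=2/(-3/5)=-3.3333
Confirm numerically:
  x=-3.202: |R|=0.95196 <1
  x=-2.931: |R|=0.84781 <1
  x=-1.393: |R|=0.08947 <1
  x=-3.929: |R|=1.20013 >1
  x=-3.684: |R|=1.12114 >1
  x=-3.657: |R|=1.11216 >1
So |R|<1 on (-3.3333, 0).

z* = -3.3333.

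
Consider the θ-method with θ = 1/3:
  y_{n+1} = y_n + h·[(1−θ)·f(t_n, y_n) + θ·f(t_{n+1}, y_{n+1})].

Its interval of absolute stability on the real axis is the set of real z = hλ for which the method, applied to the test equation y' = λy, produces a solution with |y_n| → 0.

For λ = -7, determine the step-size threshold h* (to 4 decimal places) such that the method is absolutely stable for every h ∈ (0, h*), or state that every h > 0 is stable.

(-6.0000,0); λ=-7 ⇒ h* = (6)/7 = 0.8571.

On y'=λy, z=hλ:
  y_{n+1} = y_n + z·[2/3·y_n + 1/3·y_{n+1}] ⇒ (1 − 1/3z)y_{n+1} = (1 + 2/3z)y_n
  so R(z) = (1 + 2/3z)/(1 − 1/3z).

Need |R(x)|<1, x<0.
x=-1.7: |R|=0.0851
R=−1: 1+2/3x = −1+1/3x ⇒ -1/3x=2 ⇒ x=2/(-1/3)=-6.0000
Confirm numerically:
  x=-5.706: |R|=0.96623 <1
  x=-5.287: |R|=0.91396 <1
  x=-4.321: |R|=0.77066 <1
  x=-2.601: |R|=0.39314 <1
  x=-6.455: |R|=1.04812 >1
  x=-6.039: |R|=1.00431 >1
Interval (-6.0000, 0).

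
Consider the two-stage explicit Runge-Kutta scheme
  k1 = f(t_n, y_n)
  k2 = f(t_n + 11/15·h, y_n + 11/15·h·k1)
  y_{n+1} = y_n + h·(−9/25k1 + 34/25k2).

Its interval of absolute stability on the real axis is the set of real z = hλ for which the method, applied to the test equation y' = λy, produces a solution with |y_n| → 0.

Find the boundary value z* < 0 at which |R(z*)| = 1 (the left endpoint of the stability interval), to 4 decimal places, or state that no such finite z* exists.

On y'=λy, z=hλ:
  k1=λy_n ⇒ h·k1=z·y_n;  k2=λ(1+11/15z)y_n ⇒ h·k2=z(1+11/15z)y_n
  y_{n+1}/y_n = 1 − 9/25z + 34/25z(1+11/15z) = 1 + z + 374/375z²
  R(z) = 1 + z + 374/375z².

Find x<0 with |R(x)|<1.
x=-0.98: |R|=0.9778
R=1: x+374/375x²=0 ⇒ x=−375/374=-1.0027; min R=1−1/(4·374/375)=0.7493>−1
Confirm numerically:
  x=-0.791: |R|=0.83301 <1
  x=-0.640: |R|=0.76851 <1
  x=-0.632: |R|=0.76636 <1
  x=-0.511: |R|=0.74942 <1
  x=-1.415: |R|=1.58189 >1
  x=-1.250: |R|=1.30833 >1
So |R|<1 on (-1.0027, 0).

z* = -1.0027.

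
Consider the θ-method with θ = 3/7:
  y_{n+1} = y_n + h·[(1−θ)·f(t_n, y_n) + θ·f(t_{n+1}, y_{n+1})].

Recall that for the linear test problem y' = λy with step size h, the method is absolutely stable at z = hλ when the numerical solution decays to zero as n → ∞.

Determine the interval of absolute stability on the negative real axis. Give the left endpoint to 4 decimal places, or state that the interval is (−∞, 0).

z∈(-14.0000,0).

With y'=λy (z=hλ):
  y_{n+1} = y_n + z·[4/7·y_n + 3/7·y_{n+1}] ⇒ (1 − 3/7z)y_{n+1} = (1 + 4/7z)y_n
  Hence R(z) = (1 + 4/7z)/(1 − 3/7z).

Boundary: |R(x)|=1, x<0.
x=-1.35: |R|=0.1448
R=−1: 1+4/7x = −1+3/7x ⇒ -1/7x=2 ⇒ x=2/(-1/7)=-14.0000
Confirm numerically:
  x=-12.617: |R|=0.96916 <1
  x=-10.634: |R|=0.91347 <1
  x=-9.596: |R|=0.87694 <1
  x=-6.946: |R|=0.74661 <1
  x=-14.589: |R|=1.01160 >1
  x=-14.324: |R|=1.00648 >1
Stable set (-14.0000, 0).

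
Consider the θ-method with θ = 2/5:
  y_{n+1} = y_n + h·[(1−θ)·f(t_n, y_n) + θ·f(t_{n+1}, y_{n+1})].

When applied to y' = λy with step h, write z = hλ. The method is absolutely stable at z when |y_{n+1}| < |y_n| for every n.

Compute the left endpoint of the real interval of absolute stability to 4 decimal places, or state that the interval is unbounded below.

Test eqn y'=λy, z=hλ:
  y_{n+1} = y_n + z·[3/5·y_n + 2/5·y_{n+1}] ⇒ (1 − 2/5z)y_{n+1} = (1 + 3/5z)y_n
  Hence R(z) = (1 + 3/5z)/(1 − 2/5z).

Boundary: |R(x)|=1, x<0.
x=-0.89: |R|=0.3437
R=−1: 1+3/5x = −1+2/5x ⇒ -1/5x=2 ⇒ x=2/(-1/5)=-10.0000
Confirm numerically:
  x=-8.608: |R|=0.93734 <1
  x=-6.207: |R|=0.78219 <1
  x=-5.609: |R|=0.72925 <1
  x=-10.441: |R|=1.01704 >1
  x=-10.119: |R|=1.00472 >1
  x=-10.033: |R|=1.00132 >1
Stable set (-10.0000, 0).

left endpoint -10.0000.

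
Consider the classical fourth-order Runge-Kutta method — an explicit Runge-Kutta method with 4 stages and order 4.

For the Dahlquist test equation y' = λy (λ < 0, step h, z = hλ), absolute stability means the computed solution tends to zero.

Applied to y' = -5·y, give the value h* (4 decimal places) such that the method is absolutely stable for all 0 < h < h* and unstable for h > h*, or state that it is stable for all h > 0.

On y'=λy, z=hλ:
  order 4, 4-stage ⇒ R(z)=1+z+z^2/2+z^3/6+z^4/24
  (e.g. R(-0.38)=0.68392, |R|=0.68392)

Solve |R(x)|<1 on ℝ⁻.
x=-0.38: |R|=0.6839
|R(-2.56)|=0.7102 |R(-1.76)|=0.2800 |R(-1)|=0.3750
Bisect:
  x_lo=-3.5202 |R|=2.8036  x_hi=-0.2197 |R|=0.8028
  mid=-1.86993 |R|=0.29808 →hi
  mid=-2.69507 |R|=0.87227 →hi
  mid=-3.10763 |R|=1.60517 →lo
  mid=-2.90135 |R|=1.18955 →lo
  mid=-2.79821 |R|=1.01965 →lo
  mid=-2.74664 |R|=0.94327 →hi
  mid=-2.77242 |R|=0.98077 →hi
  mid=-2.78532 |R|=1.00003 →lo
  mid=-2.77887 |R|=0.99036 →hi
  mid=-2.78209 |R|=0.99518 →hi
  ...
  [-2.78532,-2.78511] ⇒ x*=-2.7853
So |R|<1 on (-2.7853, 0).

(-2.7853,0); λ=-5 ⇒ h* = 0.5571.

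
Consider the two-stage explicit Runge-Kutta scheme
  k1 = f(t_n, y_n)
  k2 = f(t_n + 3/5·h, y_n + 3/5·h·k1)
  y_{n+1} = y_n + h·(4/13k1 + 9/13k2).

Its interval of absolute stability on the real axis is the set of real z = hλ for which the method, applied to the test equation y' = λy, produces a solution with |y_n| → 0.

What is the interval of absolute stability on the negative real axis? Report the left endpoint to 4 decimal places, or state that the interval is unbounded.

(-2.4074, 0).

Set f=λy, z=hλ:
  k1=λy_n ⇒ h·k1=z·y_n;  k2=λ(1+3/5z)y_n ⇒ h·k2=z(1+3/5z)y_n
  y_{n+1}/y_n = 1 + 4/13z + 9/13z(1+3/5z) = 1 + z + 27/65z²
  R(z) = 1 + z + 27/65z².

Solve |R(x)|<1 on ℝ⁻.
x=-1.26: |R|=0.3995
R=1: x+27/65x²=0 ⇒ x=−65/27=-2.4074; min R=1−1/(4·27/65)=0.3981>−1
Confirm numerically:
  x=-2.300: |R|=0.89738 <1
  x=-2.227: |R|=0.83311 <1
  x=-1.815: |R|=0.55337 <1
  x=-1.238: |R|=0.39864 <1
  x=-2.985: |R|=1.71617 >1
  x=-2.743: |R|=1.38237 >1
So |R|<1 on (-2.4074, 0).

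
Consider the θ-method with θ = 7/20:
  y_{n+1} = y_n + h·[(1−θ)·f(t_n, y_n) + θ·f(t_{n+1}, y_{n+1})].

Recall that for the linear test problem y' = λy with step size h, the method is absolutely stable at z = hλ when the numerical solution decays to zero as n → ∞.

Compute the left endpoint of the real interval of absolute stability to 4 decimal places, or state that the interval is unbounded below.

Set f=λy, z=hλ:
  y_{n+1} = y_n + z·[13/20·y_n + 7/20·y_{n+1}] ⇒ (1 − 7/20z)y_{n+1} = (1 + 13/20z)y_n
  so R(z) = (1 + 13/20z)/(1 − 7/20z).

Solve |R(x)|<1 on ℝ⁻.
x=-0.82: |R|=0.3629
R=−1: 1+13/20x = −1+7/20x ⇒ -3/10x=2 ⇒ x=2/(-3/10)=-6.6667
Confirm numerically:
  x=-6.362: |R|=0.97167 <1
  x=-5.558: |R|=0.88707 <1
  x=-4.811: |R|=0.79257 <1
  x=-3.305: |R|=0.53240 <1
  x=-7.091: |R|=1.03656 >1
  x=-7.036: |R|=1.03200 >1
Stable set (-6.6667, 0).

left endpoint -6.6667.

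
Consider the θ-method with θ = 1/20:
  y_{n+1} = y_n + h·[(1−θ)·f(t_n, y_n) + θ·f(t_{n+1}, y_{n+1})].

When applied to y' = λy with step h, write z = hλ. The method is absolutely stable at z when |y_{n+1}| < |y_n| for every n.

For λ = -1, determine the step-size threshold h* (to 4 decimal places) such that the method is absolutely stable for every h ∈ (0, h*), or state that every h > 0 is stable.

(-2.2222,0); λ=-1 ⇒ h* = (20/9)/1 = 2.2222.

Test eqn y'=λy, z=hλ:
  y_{n+1} = y_n + z·[19/20·y_n + 1/20·y_{n+1}] ⇒ (1 − 1/20z)y_{n+1} = (1 + 19/20z)y_n
  R(z) = (1 + 19/20z)/(1 − 1/20z).

Solve |R(x)|<1 on ℝ⁻.
x=-1.16: |R|=0.0964
R=−1: 1+19/20x = −1+1/20x ⇒ -9/10x=2 ⇒ x=2/(-9/10)=-2.2222
Confirm numerically:
  x=-2.053: |R|=0.86188 <1
  x=-2.027: |R|=0.84047 <1
  x=-1.471: |R|=0.37022 <1
  x=-2.361: |R|=1.11171 >1
  x=-2.299: |R|=1.06198 >1
Interval (-2.2222, 0).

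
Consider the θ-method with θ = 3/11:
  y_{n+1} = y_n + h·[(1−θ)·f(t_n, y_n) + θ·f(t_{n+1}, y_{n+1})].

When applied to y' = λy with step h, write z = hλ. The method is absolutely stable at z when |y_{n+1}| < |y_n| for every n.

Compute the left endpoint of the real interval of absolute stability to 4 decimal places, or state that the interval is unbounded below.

left endpoint -4.4000.

On y'=λy, z=hλ:
  y_{n+1} = y_n + z·[8/11·y_n + 3/11·y_{n+1}] ⇒ (1 − 3/11z)y_{n+1} = (1 + 8/11z)y_n
  so R(z) = (1 + 8/11z)/(1 − 3/11z).

Boundary: |R(x)|=1, x<0.
x=-1.53: |R|=0.0795
R=−1: 1+8/11x = −1+3/11x ⇒ -5/11x=2 ⇒ x=2/(-5/11)=-4.4000
Confirm numerically:
  x=-3.824: |R|=0.87184 <1
  x=-3.739: |R|=0.85124 <1
  x=-2.204: |R|=0.37656 <1
  x=-1.936: |R|=0.26702 <1
  x=-4.518: |R|=1.02403 >1
  x=-4.448: |R|=1.00986 >1
Interval (-4.4000, 0).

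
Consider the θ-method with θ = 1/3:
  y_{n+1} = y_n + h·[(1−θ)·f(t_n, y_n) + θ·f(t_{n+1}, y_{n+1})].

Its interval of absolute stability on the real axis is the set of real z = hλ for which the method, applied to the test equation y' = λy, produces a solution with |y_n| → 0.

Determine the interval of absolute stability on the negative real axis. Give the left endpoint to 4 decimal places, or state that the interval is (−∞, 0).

Set f=λy, z=hλ:
  y_{n+1} = y_n + z·[2/3·y_n + 1/3·y_{n+1}] ⇒ (1 − 1/3z)y_{n+1} = (1 + 2/3z)y_n
  so R(z) = (1 + 2/3z)/(1 − 1/3z).

Find x<0 with |R(x)|<1.
x=-1.35: |R|=0.0690
R=−1: 1+2/3x = −1+1/3x ⇒ -1/3x=2 ⇒ x=2/(-1/3)=-6.0000
Confirm numerically:
  x=-4.794: |R|=0.84527 <1
  x=-3.765: |R|=0.66962 <1
  x=-3.407: |R|=0.59529 <1
  x=-6.545: |R|=1.05710 >1
  x=-6.515: |R|=1.05413 >1
Interval (-6.0000, 0).

z∈(-6.0000,0).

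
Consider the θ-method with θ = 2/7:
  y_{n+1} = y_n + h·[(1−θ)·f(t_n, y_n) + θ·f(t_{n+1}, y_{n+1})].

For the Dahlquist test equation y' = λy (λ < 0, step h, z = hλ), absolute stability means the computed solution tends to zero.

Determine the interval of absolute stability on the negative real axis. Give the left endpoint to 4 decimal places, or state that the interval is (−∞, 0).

Set f=λy, z=hλ:
  y_{n+1} = y_n + z·[5/7·y_n + 2/7·y_{n+1}] ⇒ (1 − 2/7z)y_{n+1} = (1 + 5/7z)y_n
  ⇒ R(z) = (1 + 5/7z)/(1 − 2/7z).

Find x<0 with |R(x)|<1.
x=-1.66: |R|=0.1260
R=−1: 1+5/7x = −1+2/7x ⇒ -3/7x=2 ⇒ x=2/(-3/7)=-4.6667
Confirm numerically:
  x=-4.507: |R|=0.97009 <1
  x=-3.989: |R|=0.86427 <1
  x=-3.377: |R|=0.71870 <1
  x=-1.945: |R|=0.25023 <1
  x=-5.246: |R|=1.09936 >1
  x=-5.065: |R|=1.06976 >1
  x=-4.827: |R|=1.02888 >1
Interval (-4.6667, 0).

(-4.6667, 0).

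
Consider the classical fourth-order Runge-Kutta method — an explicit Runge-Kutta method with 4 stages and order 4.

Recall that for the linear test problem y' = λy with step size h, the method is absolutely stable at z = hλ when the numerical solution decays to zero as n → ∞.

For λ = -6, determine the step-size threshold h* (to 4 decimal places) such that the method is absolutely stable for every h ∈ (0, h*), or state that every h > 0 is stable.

(-2.7853,0); λ=-6 ⇒ h* = 0.4642.

With y'=λy (z=hλ):
  order 4, 4-stage ⇒ R(z)=1+z+z^2/2+z^3/6+z^4/24
  (e.g. R(-0.8)=0.45173, |R|=0.45173)

Need |R(x)|<1, x<0.
x=-0.8: |R|=0.4517
|R(-2.55)|=0.6995 |R(-2.13)|=0.3855 |R(-1.95)|=0.3179
Bisect:
  x_lo=-3.4542 |R|=2.5744  x_hi=-0.3339 |R|=0.7161
  mid=-1.89408 |R|=0.30344 →hi
  mid=-2.67416 |R|=0.84497 →hi
  mid=-3.06420 |R|=1.50864 →lo
  mid=-2.86918 |R|=1.13402 →lo
  mid=-2.77167 |R|=0.97966 →hi
  mid=-2.82043 |R|=1.05427 →lo
  mid=-2.79605 |R|=1.01634 →lo
  ...
  [-2.78538,-2.78519] ⇒ x*=-2.7853
Interval (-2.7853, 0).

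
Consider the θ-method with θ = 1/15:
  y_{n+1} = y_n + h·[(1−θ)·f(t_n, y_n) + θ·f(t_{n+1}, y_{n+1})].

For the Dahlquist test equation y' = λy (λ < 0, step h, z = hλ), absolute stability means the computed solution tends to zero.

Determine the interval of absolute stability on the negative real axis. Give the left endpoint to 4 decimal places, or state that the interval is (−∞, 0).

z∈(-2.3077,0).

With y'=λy (z=hλ):
  y_{n+1} = y_n + z·[14/15·y_n + 1/15·y_{n+1}] ⇒ (1 − 1/15z)y_{n+1} = (1 + 14/15z)y_n
  so R(z) = (1 + 14/15z)/(1 − 1/15z).

Find x<0 with |R(x)|<1.
x=-0.63: |R|=0.3954
R=−1: 1+14/15x = −1+1/15x ⇒ -13/15x=2 ⇒ x=2/(-13/15)=-2.3077
Confirm numerically:
  x=-1.667: |R|=0.50027 <1
  x=-1.549: |R|=0.40401 <1
  x=-1.328: |R|=0.21999 <1
  x=-1.299: |R|=0.19547 <1
  x=-2.823: |R|=1.37586 >1
  x=-2.683: |R|=1.27591 >1
Stable set (-2.3077, 0).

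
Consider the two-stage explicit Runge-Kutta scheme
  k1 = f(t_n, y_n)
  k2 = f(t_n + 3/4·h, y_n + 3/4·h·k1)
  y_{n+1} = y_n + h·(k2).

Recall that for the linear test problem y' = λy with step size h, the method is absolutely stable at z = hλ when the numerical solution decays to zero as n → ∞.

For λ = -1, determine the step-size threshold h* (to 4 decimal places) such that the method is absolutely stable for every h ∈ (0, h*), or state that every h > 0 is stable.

(-1.3333,0); λ=-1 ⇒ h* = (4/3)/1 = 1.3333.

With y'=λy (z=hλ):
  k1=λy_n ⇒ h·k1=z·y_n;  k2=λ(1+3/4z)y_n ⇒ h·k2=z(1+3/4z)y_n
  y_{n+1}/y_n = 1 + z(1+3/4z) = 1 + z + 3/4z²
  Hence R(z) = 1 + z + 3/4z².

Solve |R(x)|<1 on ℝ⁻.
x=-0.38: |R|=0.7283
R=1: x+3/4x²=0 ⇒ x=−4/3=-1.3333; min R=1−1/(4·3/4)=0.6667>−1
Confirm numerically:
  x=-1.198: |R|=0.87840 <1
  x=-1.193: |R|=0.87444 <1
  x=-0.818: |R|=0.68384 <1
  x=-1.468: |R|=1.14827 >1
  x=-1.464: |R|=1.14347 >1
Stable set (-1.3333, 0).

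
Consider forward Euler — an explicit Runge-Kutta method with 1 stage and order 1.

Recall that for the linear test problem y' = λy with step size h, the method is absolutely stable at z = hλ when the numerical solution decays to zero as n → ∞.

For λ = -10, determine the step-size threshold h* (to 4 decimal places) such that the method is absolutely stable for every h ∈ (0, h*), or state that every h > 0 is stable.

(-2.0000,0); λ=-10 ⇒ h* = 0.2000.

With y'=λy (z=hλ):
  order 1, 1-stage ⇒ R(z)=1+z
  (e.g. R(-0.63)=0.37000, |R|=0.37000)

Boundary: |R(x)|=1, x<0.
x=-0.63: |R|=0.3700
|R(-1.96)|=0.9600 |R(-1.3)|=0.3000
Bisect:
  x_lo=-2.7025 |R|=1.7025  x_hi=-0.0589 |R|=0.9411
  mid=-1.38071 |R|=0.38071 →hi
  mid=-2.04162 |R|=1.04162 →lo
  mid=-1.71116 |R|=0.71116 →hi
  mid=-1.87639 |R|=0.87639 →hi
  mid=-1.95900 |R|=0.95900 →hi
  mid=-2.00031 |R|=1.00031 →lo
  mid=-1.97966 |R|=0.97966 →hi
  mid=-1.98998 |R|=0.98998 →hi
  ...
  [-2.00015,-1.99999] ⇒ x*=-2.0000
Stable set (-2.0000, 0).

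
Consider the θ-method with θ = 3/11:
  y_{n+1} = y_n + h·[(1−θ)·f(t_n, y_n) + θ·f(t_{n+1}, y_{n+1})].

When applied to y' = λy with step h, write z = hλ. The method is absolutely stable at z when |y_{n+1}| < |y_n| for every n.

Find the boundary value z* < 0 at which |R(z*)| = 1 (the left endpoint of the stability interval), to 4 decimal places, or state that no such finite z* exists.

Test eqn y'=λy, z=hλ:
  y_{n+1} = y_n + z·[8/11·y_n + 3/11·y_{n+1}] ⇒ (1 − 3/11z)y_{n+1} = (1 + 8/11z)y_n
  ⇒ R(z) = (1 + 8/11z)/(1 − 3/11z).

Find x<0 with |R(x)|<1.
x=-0.8: |R|=0.3433
R=−1: 1+8/11x = −1+3/11x ⇒ -5/11x=2 ⇒ x=2/(-5/11)=-4.4000
Confirm numerically:
  x=-3.099: |R|=0.67951 <1
  x=-2.435: |R|=0.46326 <1
  x=-2.233: |R|=0.38782 <1
  x=-4.857: |R|=1.08936 >1
  x=-4.591: |R|=1.03855 >1
So |R|<1 on (-4.4000, 0).

left endpoint -4.4000.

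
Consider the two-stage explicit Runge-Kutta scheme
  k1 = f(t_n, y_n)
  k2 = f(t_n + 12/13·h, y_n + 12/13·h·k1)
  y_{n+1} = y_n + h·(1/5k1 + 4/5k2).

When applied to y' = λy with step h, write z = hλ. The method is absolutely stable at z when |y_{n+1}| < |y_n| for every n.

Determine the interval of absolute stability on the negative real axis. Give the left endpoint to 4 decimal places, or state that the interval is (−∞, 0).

z∈(-1.3542,0).

On y'=λy, z=hλ:
  k1=λy_n ⇒ h·k1=z·y_n;  k2=λ(1+12/13z)y_n ⇒ h·k2=z(1+12/13z)y_n
  y_{n+1}/y_n = 1 + 1/5z + 4/5z(1+12/13z) = 1 + z + 48/65z²
  ⇒ R(z) = 1 + z + 48/65z².

Find x<0 with |R(x)|<1.
x=-0.7: |R|=0.6618
R=1: x+48/65x²=0 ⇒ x=−65/48=-1.3542; min R=1−1/(4·48/65)=0.6615>−1
Confirm numerically:
  x=-0.963: |R|=0.72183 <1
  x=-0.921: |R|=0.70539 <1
  x=-0.603: |R|=0.66551 <1
  x=-1.635: |R|=1.33907 >1
  x=-1.535: |R|=1.20498 >1
Interval (-1.3542, 0).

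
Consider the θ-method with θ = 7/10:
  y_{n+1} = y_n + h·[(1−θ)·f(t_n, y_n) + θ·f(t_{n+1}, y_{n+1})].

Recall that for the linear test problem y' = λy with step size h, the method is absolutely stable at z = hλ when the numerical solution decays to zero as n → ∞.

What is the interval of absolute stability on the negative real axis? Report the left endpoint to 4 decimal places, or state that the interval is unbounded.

Test eqn y'=λy, z=hλ:
  y_{n+1} = y_n + z·[3/10·y_n + 7/10·y_{n+1}] ⇒ (1 − 7/10z)y_{n+1} = (1 + 3/10z)y_n
  R(z) = (1 + 3/10z)/(1 − 7/10z).

Solve |R(x)|<1 on ℝ⁻.
x=-0.43: |R|=0.6695
x=-2: |R|=0.1667
x=-10: |R|=0.2500
x=-100: |R|=0.4085
θ=7/10≥1/2 ⇒ |1+3/10x|<|1−7/10x| ∀x<0 ⇒ stable on all of ℝ⁻.

(−∞, 0) — no finite endpoint.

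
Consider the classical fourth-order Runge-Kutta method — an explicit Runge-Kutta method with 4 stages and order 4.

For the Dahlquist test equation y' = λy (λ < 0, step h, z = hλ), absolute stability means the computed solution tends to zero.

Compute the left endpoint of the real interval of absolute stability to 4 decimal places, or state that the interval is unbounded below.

Test eqn y'=λy, z=hλ:
  order 4, 4-stage ⇒ R(z)=1+z+z^2/2+z^3/6+z^4/24
  (e.g. R(-1.64)=0.27106, |R|=0.27106)

Need |R(x)|<1, x<0.
x=-1.64: |R|=0.2711
|R(-2.79)|=1.0071 |R(-2.26)|=0.4569 |R(-0.51)|=0.6008
Bisect:
  x_lo=-3.3874 |R|=2.3577  x_hi=-0.0620 |R|=0.9399
  mid=-1.72471 |R|=0.27622 →hi
  mid=-2.55604 |R|=0.70591 →hi
  mid=-2.97171 |R|=1.31941 →lo
  mid=-2.76388 |R|=0.96819 →hi
  mid=-2.86779 |R|=1.13168 →lo
  mid=-2.81584 |R|=1.04703 →lo
  mid=-2.78986 |R|=1.00690 →lo
  mid=-2.77687 |R|=0.98737 →hi
  mid=-2.78336 |R|=0.99709 →hi
  ...
  [-2.78539,-2.78519] ⇒ x*=-2.7853
Stable set (-2.7853, 0).

z* = -2.7853.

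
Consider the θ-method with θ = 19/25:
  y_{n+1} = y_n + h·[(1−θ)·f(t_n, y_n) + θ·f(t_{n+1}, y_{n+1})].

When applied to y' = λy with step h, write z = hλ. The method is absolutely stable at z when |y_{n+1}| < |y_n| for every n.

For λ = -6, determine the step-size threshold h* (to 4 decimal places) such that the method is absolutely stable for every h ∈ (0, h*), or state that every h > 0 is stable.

On y'=λy, z=hλ:
  y_{n+1} = y_n + z·[6/25·y_n + 19/25·y_{n+1}] ⇒ (1 − 19/25z)y_{n+1} = (1 + 6/25z)y_n
  ⇒ R(z) = (1 + 6/25z)/(1 − 19/25z).

Need |R(x)|<1, x<0.
x=-1.69: |R|=0.2602
x=-2: |R|=0.2063
x=-10: |R|=0.1628
x=-100: |R|=0.2987
θ=19/25≥1/2 ⇒ |1+6/25x|<|1−19/25x| ∀x<0 ⇒ unbounded interval.

unbounded; (−∞, 0). Any h>0 works for λ=-6.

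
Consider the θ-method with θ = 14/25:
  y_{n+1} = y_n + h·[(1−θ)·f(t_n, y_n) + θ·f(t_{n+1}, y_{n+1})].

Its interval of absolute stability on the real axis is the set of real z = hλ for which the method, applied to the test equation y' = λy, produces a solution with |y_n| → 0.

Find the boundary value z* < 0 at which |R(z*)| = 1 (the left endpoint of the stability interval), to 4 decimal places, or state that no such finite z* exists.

With y'=λy (z=hλ):
  y_{n+1} = y_n + z·[11/25·y_n + 14/25·y_{n+1}] ⇒ (1 − 14/25z)y_{n+1} = (1 + 11/25z)y_n
  ⇒ R(z) = (1 + 11/25z)/(1 − 14/25z).

Solve |R(x)|<1 on ℝ⁻.
x=-0.82: |R|=0.4380
x=-2: |R|=0.0566
x=-10: |R|=0.5152
x=-100: |R|=0.7544
θ=14/25≥1/2 ⇒ |1+11/25x|<|1−14/25x| ∀x<0 ⇒ stable on all of ℝ⁻.

(−∞, 0) — no finite endpoint.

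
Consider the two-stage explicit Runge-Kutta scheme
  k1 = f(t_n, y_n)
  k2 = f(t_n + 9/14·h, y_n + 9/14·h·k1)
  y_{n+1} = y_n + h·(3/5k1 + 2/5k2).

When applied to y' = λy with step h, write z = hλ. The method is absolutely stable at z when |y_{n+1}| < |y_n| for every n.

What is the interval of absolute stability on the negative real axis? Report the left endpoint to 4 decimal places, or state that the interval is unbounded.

With y'=λy (z=hλ):
  k1=λy_n ⇒ h·k1=z·y_n;  k2=λ(1+9/14z)y_n ⇒ h·k2=z(1+9/14z)y_n
  y_{n+1}/y_n = 1 + 3/5z + 2/5z(1+9/14z) = 1 + z + 9/35z²
  R(z) = 1 + z + 9/35z².

Solve |R(x)|<1 on ℝ⁻.
x=-0.39: |R|=0.6491
R=1: x+9/35x²=0 ⇒ x=−35/9=-3.8889; min R=1−1/(4·9/35)=0.0278>−1
Confirm numerically:
  x=-3.788: |R|=0.90173 <1
  x=-2.763: |R|=0.20007 <1
  x=-2.544: |R|=0.12021 <1
  x=-1.924: |R|=0.02789 <1
  x=-4.423: |R|=1.60747 >1
  x=-4.278: |R|=1.42804 >1
So |R|<1 on (-3.8889, 0).

z∈(-3.8889,0).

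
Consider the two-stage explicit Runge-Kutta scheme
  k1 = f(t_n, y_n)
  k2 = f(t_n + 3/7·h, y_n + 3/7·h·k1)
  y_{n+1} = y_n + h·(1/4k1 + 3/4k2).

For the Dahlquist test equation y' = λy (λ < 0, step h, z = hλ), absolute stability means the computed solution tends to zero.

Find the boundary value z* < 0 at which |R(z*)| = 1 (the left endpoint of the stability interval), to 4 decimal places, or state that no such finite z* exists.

Test eqn y'=λy, z=hλ:
  k1=λy_n ⇒ h·k1=z·y_n;  k2=λ(1+3/7z)y_n ⇒ h·k2=z(1+3/7z)y_n
  y_{n+1}/y_n = 1 + 1/4z + 3/4z(1+3/7z) = 1 + z + 9/28z²
  ⇒ R(z) = 1 + z + 9/28z².

Need |R(x)|<1, x<0.
x=-0.96: |R|=0.3362
R=1: x+9/28x²=0 ⇒ x=−28/9=-3.1111; min R=1−1/(4·9/28)=0.2222>−1
Confirm numerically:
  x=-2.443: |R|=0.47537 <1
  x=-2.250: |R|=0.37723 <1
  x=-1.835: |R|=0.24732 <1
  x=-1.577: |R|=0.22237 <1
  x=-3.380: |R|=1.29213 >1
  x=-3.335: |R|=1.24000 >1
  x=-3.197: |R|=1.08826 >1
Stable set (-3.1111, 0).

z* = -3.1111.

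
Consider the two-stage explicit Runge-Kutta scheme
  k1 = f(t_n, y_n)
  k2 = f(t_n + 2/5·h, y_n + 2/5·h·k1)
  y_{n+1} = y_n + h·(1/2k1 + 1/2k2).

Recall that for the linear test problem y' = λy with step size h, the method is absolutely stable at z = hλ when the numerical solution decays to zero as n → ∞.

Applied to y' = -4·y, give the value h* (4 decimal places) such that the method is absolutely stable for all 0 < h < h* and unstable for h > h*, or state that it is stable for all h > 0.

(-5.0000,0); λ=-4 ⇒ h* = (5)/4 = 1.2500.

On y'=λy, z=hλ:
  k1=λy_n ⇒ h·k1=z·y_n;  k2=λ(1+2/5z)y_n ⇒ h·k2=z(1+2/5z)y_n
  y_{n+1}/y_n = 1 + 1/2z + 1/2z(1+2/5z) = 1 + z + 1/5z²
  ⇒ R(z) = 1 + z + 1/5z².

Solve |R(x)|<1 on ℝ⁻.
x=-0.52: |R|=0.5341
R=1: x+1/5x²=0 ⇒ x=−5=-5.0000; min R=1−1/(4·1/5)=-0.2500>−1
Confirm numerically:
  x=-4.166: |R|=0.30511 <1
  x=-4.102: |R|=0.26328 <1
  x=-3.874: |R|=0.12758 <1
  x=-2.717: |R|=0.24058 <1
  x=-5.162: |R|=1.16725 >1
  x=-5.090: |R|=1.09162 >1
So |R|<1 on (-5.0000, 0).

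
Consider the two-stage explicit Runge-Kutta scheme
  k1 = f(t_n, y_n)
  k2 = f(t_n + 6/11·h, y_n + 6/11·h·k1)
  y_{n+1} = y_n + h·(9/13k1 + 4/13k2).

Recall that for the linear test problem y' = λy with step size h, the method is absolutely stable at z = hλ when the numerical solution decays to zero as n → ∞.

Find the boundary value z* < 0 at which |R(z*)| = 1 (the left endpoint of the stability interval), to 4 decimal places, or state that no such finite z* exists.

z* = -5.9583.

With y'=λy (z=hλ):
  k1=λy_n ⇒ h·k1=z·y_n;  k2=λ(1+6/11z)y_n ⇒ h·k2=z(1+6/11z)y_n
  y_{n+1}/y_n = 1 + 9/13z + 4/13z(1+6/11z) = 1 + z + 24/143z²
  Hence R(z) = 1 + z + 24/143z².

Boundary: |R(x)|=1, x<0.
x=-0.62: |R|=0.4445
R=1: x+24/143x²=0 ⇒ x=−143/24=-5.9583; min R=1−1/(4·24/143)=-0.4896>−1
Confirm numerically:
  x=-5.297: |R|=0.41207 <1
  x=-5.013: |R|=0.20465 <1
  x=-2.987: |R|=0.48957 <1
  x=-6.533: |R|=1.63009 >1
  x=-6.182: |R|=1.23206 >1
  x=-6.165: |R|=1.21383 >1
Stable set (-5.9583, 0).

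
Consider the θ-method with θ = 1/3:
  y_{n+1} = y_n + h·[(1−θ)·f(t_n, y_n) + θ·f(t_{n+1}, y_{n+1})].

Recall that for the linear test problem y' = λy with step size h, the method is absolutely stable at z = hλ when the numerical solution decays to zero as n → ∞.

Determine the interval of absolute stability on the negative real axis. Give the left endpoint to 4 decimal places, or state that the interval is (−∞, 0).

Test eqn y'=λy, z=hλ:
  y_{n+1} = y_n + z·[2/3·y_n + 1/3·y_{n+1}] ⇒ (1 − 1/3z)y_{n+1} = (1 + 2/3z)y_n
  R(z) = (1 + 2/3z)/(1 − 1/3z).

Solve |R(x)|<1 on ℝ⁻.
x=-1.19: |R|=0.1480
R=−1: 1+2/3x = −1+1/3x ⇒ -1/3x=2 ⇒ x=2/(-1/3)=-6.0000
Confirm numerically:
  x=-4.616: |R|=0.81828 <1
  x=-4.076: |R|=0.72809 <1
  x=-3.535: |R|=0.62280 <1
  x=-6.518: |R|=1.05442 >1
  x=-6.025: |R|=1.00277 >1
Interval (-6.0000, 0).

z∈(-6.0000,0).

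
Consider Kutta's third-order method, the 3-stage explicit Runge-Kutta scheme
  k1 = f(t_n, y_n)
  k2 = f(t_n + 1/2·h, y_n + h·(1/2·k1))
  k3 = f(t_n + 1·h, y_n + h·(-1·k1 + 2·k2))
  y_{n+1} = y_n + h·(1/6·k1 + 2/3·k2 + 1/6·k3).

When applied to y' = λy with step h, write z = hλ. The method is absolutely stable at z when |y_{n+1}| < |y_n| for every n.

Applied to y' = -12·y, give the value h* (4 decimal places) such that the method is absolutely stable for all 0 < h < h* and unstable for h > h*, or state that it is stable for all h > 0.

(-2.5127,0); λ=-12 ⇒ h* = 0.2094.

On y'=λy, z=hλ:
  order 3, 3-stage ⇒ R(z)=1+z+z^2/2+z^3/6
  (e.g. R(-1.17)=0.24751, |R|=0.24751)

Need |R(x)|<1, x<0.
x=-1.17: |R|=0.2475
|R(-2.9)|=1.7598 |R(-1.04)|=0.3133 |R(-0.91)|=0.3785
Bisect:
  x_lo=-2.9746 |R|=1.9370  x_hi=-0.0722 |R|=0.9303
  mid=-1.52339 |R|=0.04774 →hi
  mid=-2.24897 |R|=0.61587 →hi
  mid=-2.61177 |R|=1.17039 →lo
  mid=-2.43037 |R|=0.86960 →hi
  mid=-2.52107 |R|=1.01374 →lo
  mid=-2.47572 |R|=0.94015 →hi
  mid=-2.49839 |R|=0.97656 →hi
  mid=-2.50973 |R|=0.99505 →hi
  ...
  [-2.51292,-2.51274] ⇒ x*=-2.5127
Interval (-2.5127, 0).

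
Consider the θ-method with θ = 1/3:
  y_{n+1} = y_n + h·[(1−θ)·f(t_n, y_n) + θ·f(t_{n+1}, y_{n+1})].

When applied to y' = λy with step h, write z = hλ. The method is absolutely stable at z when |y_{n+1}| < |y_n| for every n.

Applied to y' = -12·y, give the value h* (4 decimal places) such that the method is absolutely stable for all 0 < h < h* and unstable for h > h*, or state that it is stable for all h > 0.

(-6.0000,0); λ=-12 ⇒ h* = (6)/12 = 0.5000.

Test eqn y'=λy, z=hλ:
  y_{n+1} = y_n + z·[2/3·y_n + 1/3·y_{n+1}] ⇒ (1 − 1/3z)y_{n+1} = (1 + 2/3z)y_n
  Hence R(z) = (1 + 2/3z)/(1 − 1/3z).

Need |R(x)|<1, x<0.
x=-1.15: |R|=0.1687
R=−1: 1+2/3x = −1+1/3x ⇒ -1/3x=2 ⇒ x=2/(-1/3)=-6.0000
Confirm numerically:
  x=-5.107: |R|=0.88985 <1
  x=-4.383: |R|=0.78098 <1
  x=-2.469: |R|=0.35436 <1
  x=-6.576: |R|=1.06015 >1
  x=-6.565: |R|=1.05907 >1
  x=-6.061: |R|=1.00673 >1
Interval (-6.0000, 0).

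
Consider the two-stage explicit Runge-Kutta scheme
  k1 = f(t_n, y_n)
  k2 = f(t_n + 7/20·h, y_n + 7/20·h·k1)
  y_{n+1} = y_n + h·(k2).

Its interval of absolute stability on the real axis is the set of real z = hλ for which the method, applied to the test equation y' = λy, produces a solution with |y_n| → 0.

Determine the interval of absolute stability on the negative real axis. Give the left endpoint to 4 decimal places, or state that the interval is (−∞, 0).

Set f=λy, z=hλ:
  k1=λy_n ⇒ h·k1=z·y_n;  k2=λ(1+7/20z)y_n ⇒ h·k2=z(1+7/20z)y_n
  y_{n+1}/y_n = 1 + z(1+7/20z) = 1 + z + 7/20z²
  R(z) = 1 + z + 7/20z².

Boundary: |R(x)|=1, x<0.
x=-1.57: |R|=0.2927
R=1: x+7/20x²=0 ⇒ x=−20/7=-2.8571; min R=1−1/(4·7/20)=0.2857>−1
Confirm numerically:
  x=-2.648: |R|=0.80617 <1
  x=-1.805: |R|=0.33531 <1
  x=-1.633: |R|=0.30034 <1
  x=-1.386: |R|=0.28635 <1
  x=-3.445: |R|=1.70881 >1
  x=-3.137: |R|=1.30727 >1
Stable set (-2.8571, 0).

(-2.8571, 0).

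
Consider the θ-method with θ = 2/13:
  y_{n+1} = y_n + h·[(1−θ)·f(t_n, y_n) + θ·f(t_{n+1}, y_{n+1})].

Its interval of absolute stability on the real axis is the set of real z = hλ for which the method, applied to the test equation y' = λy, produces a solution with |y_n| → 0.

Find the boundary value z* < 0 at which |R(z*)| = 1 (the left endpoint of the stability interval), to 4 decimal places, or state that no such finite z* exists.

On y'=λy, z=hλ:
  y_{n+1} = y_n + z·[11/13·y_n + 2/13·y_{n+1}] ⇒ (1 − 2/13z)y_{n+1} = (1 + 11/13z)y_n
  so R(z) = (1 + 11/13z)/(1 − 2/13z).

Solve |R(x)|<1 on ℝ⁻.
x=-1.64: |R|=0.3096
R=−1: 1+11/13x = −1+2/13x ⇒ -9/13x=2 ⇒ x=2/(-9/13)=-2.8889
Confirm numerically:
  x=-2.737: |R|=0.92600 <1
  x=-2.361: |R|=0.73192 <1
  x=-2.185: |R|=0.63529 <1
  x=-2.023: |R|=0.54283 <1
  x=-3.443: |R|=1.25078 >1
  x=-3.407: |R|=1.23534 >1
  x=-3.251: |R|=1.16711 >1
So |R|<1 on (-2.8889, 0).

left endpoint -2.8889.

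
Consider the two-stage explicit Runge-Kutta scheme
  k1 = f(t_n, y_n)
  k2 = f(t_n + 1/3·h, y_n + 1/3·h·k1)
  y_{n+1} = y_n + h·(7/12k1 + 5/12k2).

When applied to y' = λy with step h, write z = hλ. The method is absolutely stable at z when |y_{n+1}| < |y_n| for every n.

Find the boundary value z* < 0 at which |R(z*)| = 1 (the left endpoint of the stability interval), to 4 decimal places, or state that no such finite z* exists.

z* = -7.2000.

With y'=λy (z=hλ):
  k1=λy_n ⇒ h·k1=z·y_n;  k2=λ(1+1/3z)y_n ⇒ h·k2=z(1+1/3z)y_n
  y_{n+1}/y_n = 1 + 7/12z + 5/12z(1+1/3z) = 1 + z + 5/36z²
  R(z) = 1 + z + 5/36z².

Need |R(x)|<1, x<0.
x=-0.32: |R|=0.6942
R=1: x+5/36x²=0 ⇒ x=−36/5=-7.2000; min R=1−1/(4·5/36)=-0.8000>−1
Confirm numerically:
  x=-7.071: |R|=0.87331 <1
  x=-6.375: |R|=0.26953 <1
  x=-6.080: |R|=0.05422 <1
  x=-5.762: |R|=0.15080 <1
  x=-7.733: |R|=1.57246 >1
  x=-7.418: |R|=1.22460 >1
Interval (-7.2000, 0).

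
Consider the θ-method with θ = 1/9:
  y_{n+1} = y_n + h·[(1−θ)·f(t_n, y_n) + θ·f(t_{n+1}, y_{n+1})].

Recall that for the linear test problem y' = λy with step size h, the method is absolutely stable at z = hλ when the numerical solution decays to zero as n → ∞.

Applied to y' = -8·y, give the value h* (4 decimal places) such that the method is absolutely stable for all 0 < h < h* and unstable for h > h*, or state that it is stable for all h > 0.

On y'=λy, z=hλ:
  y_{n+1} = y_n + z·[8/9·y_n + 1/9·y_{n+1}] ⇒ (1 − 1/9z)y_{n+1} = (1 + 8/9z)y_n
  so R(z) = (1 + 8/9z)/(1 − 1/9z).

Boundary: |R(x)|=1, x<0.
x=-0.66: |R|=0.3851
R=−1: 1+8/9x = −1+1/9x ⇒ -7/9x=2 ⇒ x=2/(-7/9)=-2.5714
Confirm numerically:
  x=-1.934: |R|=0.59192 <1
  x=-1.684: |R|=0.41857 <1
  x=-1.578: |R|=0.34260 <1
  x=-1.104: |R|=0.01663 <1
  x=-3.117: |R|=1.31518 >1
  x=-2.664: |R|=1.05556 >1
Stable set (-2.5714, 0).

(-2.5714,0); λ=-8 ⇒ h* = (18/7)/8 = 0.3214.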